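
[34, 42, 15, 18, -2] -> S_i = Random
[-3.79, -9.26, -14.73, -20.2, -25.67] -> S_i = -3.79 + -5.47*i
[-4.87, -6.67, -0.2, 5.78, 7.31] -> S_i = Random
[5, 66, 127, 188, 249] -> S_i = 5 + 61*i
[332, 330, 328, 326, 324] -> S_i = 332 + -2*i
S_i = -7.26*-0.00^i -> [-7.26, 0.0, -0.0, 0.0, -0.0]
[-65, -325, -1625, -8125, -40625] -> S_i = -65*5^i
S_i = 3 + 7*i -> [3, 10, 17, 24, 31]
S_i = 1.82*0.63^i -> [1.82, 1.15, 0.72, 0.46, 0.29]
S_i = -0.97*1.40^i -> [-0.97, -1.36, -1.9, -2.66, -3.73]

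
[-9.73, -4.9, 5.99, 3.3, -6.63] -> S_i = Random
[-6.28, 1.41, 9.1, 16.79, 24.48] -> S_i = -6.28 + 7.69*i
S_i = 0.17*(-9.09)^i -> [0.17, -1.55, 14.05, -127.69, 1160.66]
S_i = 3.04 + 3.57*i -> [3.04, 6.61, 10.18, 13.75, 17.32]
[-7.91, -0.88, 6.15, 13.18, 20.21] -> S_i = -7.91 + 7.03*i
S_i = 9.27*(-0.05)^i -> [9.27, -0.46, 0.02, -0.0, 0.0]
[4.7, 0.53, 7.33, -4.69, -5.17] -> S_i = Random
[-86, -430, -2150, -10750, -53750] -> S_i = -86*5^i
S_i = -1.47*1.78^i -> [-1.47, -2.62, -4.66, -8.29, -14.76]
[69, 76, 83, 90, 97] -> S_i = 69 + 7*i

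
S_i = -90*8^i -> [-90, -720, -5760, -46080, -368640]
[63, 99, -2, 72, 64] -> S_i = Random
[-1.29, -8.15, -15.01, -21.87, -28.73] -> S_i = -1.29 + -6.86*i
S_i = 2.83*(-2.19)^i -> [2.83, -6.2, 13.57, -29.72, 65.1]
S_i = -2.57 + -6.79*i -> [-2.57, -9.36, -16.15, -22.94, -29.73]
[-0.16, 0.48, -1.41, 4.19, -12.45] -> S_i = -0.16*(-2.97)^i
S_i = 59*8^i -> [59, 472, 3776, 30208, 241664]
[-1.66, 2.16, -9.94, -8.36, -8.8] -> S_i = Random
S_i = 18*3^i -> [18, 54, 162, 486, 1458]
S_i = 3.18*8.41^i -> [3.18, 26.74, 224.92, 1891.54, 15907.84]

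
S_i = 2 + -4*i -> [2, -2, -6, -10, -14]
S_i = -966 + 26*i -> [-966, -940, -914, -888, -862]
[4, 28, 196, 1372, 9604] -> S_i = 4*7^i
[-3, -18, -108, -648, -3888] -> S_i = -3*6^i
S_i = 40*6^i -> [40, 240, 1440, 8640, 51840]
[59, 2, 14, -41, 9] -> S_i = Random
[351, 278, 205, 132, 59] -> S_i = 351 + -73*i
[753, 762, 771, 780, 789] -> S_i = 753 + 9*i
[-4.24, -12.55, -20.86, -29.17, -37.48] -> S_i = -4.24 + -8.31*i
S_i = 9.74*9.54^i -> [9.74, 92.92, 886.45, 8456.76, 80677.5]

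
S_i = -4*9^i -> [-4, -36, -324, -2916, -26244]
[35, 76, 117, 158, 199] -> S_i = 35 + 41*i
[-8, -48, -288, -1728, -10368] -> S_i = -8*6^i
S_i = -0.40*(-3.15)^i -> [-0.4, 1.26, -3.97, 12.5, -39.38]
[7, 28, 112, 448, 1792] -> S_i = 7*4^i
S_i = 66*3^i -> [66, 198, 594, 1782, 5346]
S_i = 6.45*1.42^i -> [6.45, 9.16, 13.01, 18.47, 26.22]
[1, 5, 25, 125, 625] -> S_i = 1*5^i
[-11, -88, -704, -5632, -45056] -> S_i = -11*8^i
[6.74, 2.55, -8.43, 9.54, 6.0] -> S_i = Random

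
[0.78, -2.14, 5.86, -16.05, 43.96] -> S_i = 0.78*(-2.74)^i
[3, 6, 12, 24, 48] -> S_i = 3*2^i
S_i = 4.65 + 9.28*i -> [4.65, 13.93, 23.21, 32.49, 41.77]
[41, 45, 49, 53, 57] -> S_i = 41 + 4*i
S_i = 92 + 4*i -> [92, 96, 100, 104, 108]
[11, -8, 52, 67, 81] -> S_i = Random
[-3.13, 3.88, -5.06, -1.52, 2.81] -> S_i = Random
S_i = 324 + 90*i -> [324, 414, 504, 594, 684]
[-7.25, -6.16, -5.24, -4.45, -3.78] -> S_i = -7.25*0.85^i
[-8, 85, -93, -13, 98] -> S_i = Random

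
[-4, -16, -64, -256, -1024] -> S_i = -4*4^i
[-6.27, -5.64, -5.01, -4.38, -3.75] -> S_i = -6.27 + 0.63*i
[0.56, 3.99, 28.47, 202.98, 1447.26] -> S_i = 0.56*7.13^i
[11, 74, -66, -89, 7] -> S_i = Random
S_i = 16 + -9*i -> [16, 7, -2, -11, -20]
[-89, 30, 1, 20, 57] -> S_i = Random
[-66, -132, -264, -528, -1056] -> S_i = -66*2^i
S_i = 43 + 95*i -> [43, 138, 233, 328, 423]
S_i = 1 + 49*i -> [1, 50, 99, 148, 197]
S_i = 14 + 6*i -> [14, 20, 26, 32, 38]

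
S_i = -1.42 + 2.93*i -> [-1.42, 1.51, 4.44, 7.37, 10.3]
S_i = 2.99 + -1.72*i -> [2.99, 1.27, -0.45, -2.17, -3.89]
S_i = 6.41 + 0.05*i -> [6.41, 6.46, 6.51, 6.56, 6.61]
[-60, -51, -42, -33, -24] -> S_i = -60 + 9*i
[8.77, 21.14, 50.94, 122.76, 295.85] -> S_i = 8.77*2.41^i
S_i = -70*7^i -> [-70, -490, -3430, -24010, -168070]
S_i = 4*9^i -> [4, 36, 324, 2916, 26244]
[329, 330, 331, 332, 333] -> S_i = 329 + 1*i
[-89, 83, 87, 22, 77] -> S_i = Random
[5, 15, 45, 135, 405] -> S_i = 5*3^i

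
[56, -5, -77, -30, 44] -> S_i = Random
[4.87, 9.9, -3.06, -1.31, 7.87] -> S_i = Random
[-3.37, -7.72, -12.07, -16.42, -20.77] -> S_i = -3.37 + -4.35*i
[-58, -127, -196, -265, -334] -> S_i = -58 + -69*i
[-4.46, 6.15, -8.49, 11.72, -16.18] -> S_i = -4.46*(-1.38)^i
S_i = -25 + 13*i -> [-25, -12, 1, 14, 27]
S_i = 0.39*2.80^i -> [0.39, 1.09, 3.06, 8.56, 23.97]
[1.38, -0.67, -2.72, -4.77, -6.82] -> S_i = 1.38 + -2.05*i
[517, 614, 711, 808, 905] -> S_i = 517 + 97*i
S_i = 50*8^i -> [50, 400, 3200, 25600, 204800]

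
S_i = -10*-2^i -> [-10, 20, -40, 80, -160]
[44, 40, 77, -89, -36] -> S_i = Random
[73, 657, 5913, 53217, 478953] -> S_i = 73*9^i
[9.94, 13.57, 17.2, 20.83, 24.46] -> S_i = 9.94 + 3.63*i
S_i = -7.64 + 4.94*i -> [-7.64, -2.7, 2.24, 7.18, 12.12]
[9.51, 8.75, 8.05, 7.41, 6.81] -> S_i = 9.51*0.92^i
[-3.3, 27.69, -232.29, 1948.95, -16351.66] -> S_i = -3.30*(-8.39)^i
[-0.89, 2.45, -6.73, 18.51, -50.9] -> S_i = -0.89*(-2.75)^i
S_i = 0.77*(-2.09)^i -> [0.77, -1.61, 3.36, -7.03, 14.69]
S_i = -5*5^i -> [-5, -25, -125, -625, -3125]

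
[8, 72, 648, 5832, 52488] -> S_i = 8*9^i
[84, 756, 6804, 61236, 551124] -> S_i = 84*9^i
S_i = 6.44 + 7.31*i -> [6.44, 13.75, 21.06, 28.37, 35.68]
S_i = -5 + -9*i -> [-5, -14, -23, -32, -41]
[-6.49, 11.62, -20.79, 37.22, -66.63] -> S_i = -6.49*(-1.79)^i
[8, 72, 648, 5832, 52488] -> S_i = 8*9^i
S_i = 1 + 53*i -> [1, 54, 107, 160, 213]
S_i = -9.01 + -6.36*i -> [-9.01, -15.37, -21.73, -28.09, -34.45]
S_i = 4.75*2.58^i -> [4.75, 12.26, 31.62, 81.57, 210.46]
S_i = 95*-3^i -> [95, -285, 855, -2565, 7695]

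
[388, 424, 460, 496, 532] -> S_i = 388 + 36*i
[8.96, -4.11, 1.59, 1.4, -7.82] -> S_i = Random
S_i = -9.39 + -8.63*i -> [-9.39, -18.02, -26.65, -35.28, -43.91]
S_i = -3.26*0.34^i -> [-3.26, -1.11, -0.38, -0.13, -0.04]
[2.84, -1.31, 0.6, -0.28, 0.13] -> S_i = 2.84*(-0.46)^i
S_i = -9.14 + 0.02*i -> [-9.14, -9.12, -9.1, -9.08, -9.06]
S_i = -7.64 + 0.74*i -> [-7.64, -6.9, -6.16, -5.42, -4.68]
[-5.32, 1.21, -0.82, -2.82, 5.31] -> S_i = Random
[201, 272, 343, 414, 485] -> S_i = 201 + 71*i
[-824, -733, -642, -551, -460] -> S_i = -824 + 91*i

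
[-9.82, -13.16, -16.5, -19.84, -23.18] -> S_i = -9.82 + -3.34*i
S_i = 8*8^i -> [8, 64, 512, 4096, 32768]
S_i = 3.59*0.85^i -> [3.59, 3.05, 2.59, 2.2, 1.87]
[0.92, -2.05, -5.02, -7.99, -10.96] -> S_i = 0.92 + -2.97*i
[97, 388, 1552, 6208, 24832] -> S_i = 97*4^i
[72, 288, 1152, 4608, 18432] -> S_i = 72*4^i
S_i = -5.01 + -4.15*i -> [-5.01, -9.16, -13.31, -17.46, -21.61]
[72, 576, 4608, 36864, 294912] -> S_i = 72*8^i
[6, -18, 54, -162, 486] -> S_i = 6*-3^i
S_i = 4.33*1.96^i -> [4.33, 8.49, 16.63, 32.6, 63.9]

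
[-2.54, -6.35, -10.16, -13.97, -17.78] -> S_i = -2.54 + -3.81*i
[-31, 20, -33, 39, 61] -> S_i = Random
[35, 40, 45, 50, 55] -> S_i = 35 + 5*i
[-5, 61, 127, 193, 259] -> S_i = -5 + 66*i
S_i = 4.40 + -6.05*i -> [4.4, -1.65, -7.7, -13.75, -19.8]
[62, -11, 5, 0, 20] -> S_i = Random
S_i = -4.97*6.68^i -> [-4.97, -33.2, -221.77, -1481.45, -9896.06]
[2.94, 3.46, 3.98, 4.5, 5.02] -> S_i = 2.94 + 0.52*i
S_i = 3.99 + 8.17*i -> [3.99, 12.16, 20.33, 28.5, 36.67]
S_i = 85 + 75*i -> [85, 160, 235, 310, 385]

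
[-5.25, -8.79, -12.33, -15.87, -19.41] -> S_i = -5.25 + -3.54*i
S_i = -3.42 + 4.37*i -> [-3.42, 0.95, 5.32, 9.69, 14.06]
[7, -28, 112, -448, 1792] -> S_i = 7*-4^i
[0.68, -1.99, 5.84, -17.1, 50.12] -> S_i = 0.68*(-2.93)^i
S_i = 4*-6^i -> [4, -24, 144, -864, 5184]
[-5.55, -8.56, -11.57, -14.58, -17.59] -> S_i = -5.55 + -3.01*i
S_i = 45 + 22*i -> [45, 67, 89, 111, 133]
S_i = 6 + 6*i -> [6, 12, 18, 24, 30]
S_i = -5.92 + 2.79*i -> [-5.92, -3.13, -0.34, 2.45, 5.24]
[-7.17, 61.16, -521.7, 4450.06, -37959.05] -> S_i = -7.17*(-8.53)^i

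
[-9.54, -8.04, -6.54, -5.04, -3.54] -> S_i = -9.54 + 1.50*i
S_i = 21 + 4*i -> [21, 25, 29, 33, 37]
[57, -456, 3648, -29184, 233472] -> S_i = 57*-8^i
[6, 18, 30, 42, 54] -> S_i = 6 + 12*i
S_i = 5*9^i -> [5, 45, 405, 3645, 32805]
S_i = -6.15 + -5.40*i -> [-6.15, -11.55, -16.95, -22.35, -27.75]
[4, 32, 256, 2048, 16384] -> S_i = 4*8^i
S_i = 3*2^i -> [3, 6, 12, 24, 48]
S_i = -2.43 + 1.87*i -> [-2.43, -0.56, 1.31, 3.18, 5.05]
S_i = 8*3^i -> [8, 24, 72, 216, 648]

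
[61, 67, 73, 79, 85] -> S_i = 61 + 6*i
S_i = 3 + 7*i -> [3, 10, 17, 24, 31]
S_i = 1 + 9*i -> [1, 10, 19, 28, 37]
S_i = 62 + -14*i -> [62, 48, 34, 20, 6]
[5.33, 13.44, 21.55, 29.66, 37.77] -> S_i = 5.33 + 8.11*i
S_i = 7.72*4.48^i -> [7.72, 34.59, 154.94, 694.15, 3109.78]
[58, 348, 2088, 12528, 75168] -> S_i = 58*6^i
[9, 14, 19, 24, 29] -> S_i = 9 + 5*i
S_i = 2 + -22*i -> [2, -20, -42, -64, -86]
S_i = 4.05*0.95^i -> [4.05, 3.85, 3.66, 3.47, 3.3]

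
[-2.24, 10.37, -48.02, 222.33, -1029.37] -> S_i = -2.24*(-4.63)^i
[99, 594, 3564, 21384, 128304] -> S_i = 99*6^i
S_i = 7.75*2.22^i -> [7.75, 17.21, 38.2, 84.79, 188.24]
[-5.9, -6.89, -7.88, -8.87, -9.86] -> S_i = -5.90 + -0.99*i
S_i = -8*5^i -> [-8, -40, -200, -1000, -5000]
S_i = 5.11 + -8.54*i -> [5.11, -3.43, -11.97, -20.51, -29.05]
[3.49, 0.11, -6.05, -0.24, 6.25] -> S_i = Random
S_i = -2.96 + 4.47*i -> [-2.96, 1.51, 5.98, 10.45, 14.92]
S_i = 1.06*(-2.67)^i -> [1.06, -2.83, 7.56, -20.18, 53.87]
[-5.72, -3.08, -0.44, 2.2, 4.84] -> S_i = -5.72 + 2.64*i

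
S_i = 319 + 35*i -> [319, 354, 389, 424, 459]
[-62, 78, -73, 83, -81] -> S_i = Random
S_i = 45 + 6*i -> [45, 51, 57, 63, 69]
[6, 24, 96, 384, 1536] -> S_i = 6*4^i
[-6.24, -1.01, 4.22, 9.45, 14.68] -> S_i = -6.24 + 5.23*i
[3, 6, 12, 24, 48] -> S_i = 3*2^i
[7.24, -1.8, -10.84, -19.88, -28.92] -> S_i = 7.24 + -9.04*i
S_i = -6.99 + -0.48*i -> [-6.99, -7.47, -7.95, -8.43, -8.91]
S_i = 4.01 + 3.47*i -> [4.01, 7.48, 10.95, 14.42, 17.89]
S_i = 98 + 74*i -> [98, 172, 246, 320, 394]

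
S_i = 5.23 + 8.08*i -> [5.23, 13.31, 21.39, 29.47, 37.55]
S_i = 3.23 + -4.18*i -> [3.23, -0.95, -5.13, -9.31, -13.49]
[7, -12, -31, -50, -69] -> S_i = 7 + -19*i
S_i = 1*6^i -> [1, 6, 36, 216, 1296]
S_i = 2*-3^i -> [2, -6, 18, -54, 162]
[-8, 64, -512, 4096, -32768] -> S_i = -8*-8^i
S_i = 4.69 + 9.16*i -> [4.69, 13.85, 23.01, 32.17, 41.33]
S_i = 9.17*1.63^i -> [9.17, 14.95, 24.36, 39.71, 64.73]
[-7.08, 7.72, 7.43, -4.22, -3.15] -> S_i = Random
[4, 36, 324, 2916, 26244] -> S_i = 4*9^i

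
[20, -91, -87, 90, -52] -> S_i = Random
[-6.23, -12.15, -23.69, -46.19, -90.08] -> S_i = -6.23*1.95^i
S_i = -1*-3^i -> [-1, 3, -9, 27, -81]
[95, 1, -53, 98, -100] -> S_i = Random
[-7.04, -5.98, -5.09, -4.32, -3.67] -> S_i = -7.04*0.85^i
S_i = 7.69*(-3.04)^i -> [7.69, -23.38, 71.07, -216.05, 656.78]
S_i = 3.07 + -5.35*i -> [3.07, -2.28, -7.63, -12.98, -18.33]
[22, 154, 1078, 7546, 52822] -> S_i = 22*7^i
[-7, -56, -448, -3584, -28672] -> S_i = -7*8^i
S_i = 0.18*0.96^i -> [0.18, 0.17, 0.17, 0.16, 0.15]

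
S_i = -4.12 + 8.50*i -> [-4.12, 4.38, 12.88, 21.38, 29.88]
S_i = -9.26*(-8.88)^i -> [-9.26, 82.23, -730.19, 6484.1, -57578.83]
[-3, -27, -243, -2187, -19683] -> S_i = -3*9^i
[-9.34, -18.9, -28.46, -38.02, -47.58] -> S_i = -9.34 + -9.56*i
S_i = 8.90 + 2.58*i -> [8.9, 11.48, 14.06, 16.64, 19.22]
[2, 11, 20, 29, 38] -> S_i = 2 + 9*i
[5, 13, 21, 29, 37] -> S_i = 5 + 8*i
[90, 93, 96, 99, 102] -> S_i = 90 + 3*i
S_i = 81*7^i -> [81, 567, 3969, 27783, 194481]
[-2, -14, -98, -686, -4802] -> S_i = -2*7^i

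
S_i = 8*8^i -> [8, 64, 512, 4096, 32768]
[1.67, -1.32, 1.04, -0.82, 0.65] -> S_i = 1.67*(-0.79)^i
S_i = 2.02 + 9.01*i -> [2.02, 11.03, 20.04, 29.05, 38.06]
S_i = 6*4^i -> [6, 24, 96, 384, 1536]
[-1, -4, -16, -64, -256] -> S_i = -1*4^i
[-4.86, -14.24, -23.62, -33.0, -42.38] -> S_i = -4.86 + -9.38*i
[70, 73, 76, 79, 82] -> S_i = 70 + 3*i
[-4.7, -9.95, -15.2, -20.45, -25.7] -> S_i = -4.70 + -5.25*i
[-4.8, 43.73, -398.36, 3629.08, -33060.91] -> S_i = -4.80*(-9.11)^i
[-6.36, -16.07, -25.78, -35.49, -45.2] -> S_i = -6.36 + -9.71*i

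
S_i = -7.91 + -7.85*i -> [-7.91, -15.76, -23.61, -31.46, -39.31]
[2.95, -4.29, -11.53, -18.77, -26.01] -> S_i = 2.95 + -7.24*i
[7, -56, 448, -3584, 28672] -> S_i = 7*-8^i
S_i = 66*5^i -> [66, 330, 1650, 8250, 41250]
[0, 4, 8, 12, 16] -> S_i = 0 + 4*i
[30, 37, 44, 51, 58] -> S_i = 30 + 7*i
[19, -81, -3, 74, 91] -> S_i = Random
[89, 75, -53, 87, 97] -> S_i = Random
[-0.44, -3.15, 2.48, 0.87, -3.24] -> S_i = Random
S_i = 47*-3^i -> [47, -141, 423, -1269, 3807]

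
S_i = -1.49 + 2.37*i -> [-1.49, 0.88, 3.25, 5.62, 7.99]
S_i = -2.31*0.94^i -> [-2.31, -2.17, -2.04, -1.92, -1.8]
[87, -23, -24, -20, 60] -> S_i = Random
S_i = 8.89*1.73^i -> [8.89, 15.38, 26.61, 46.03, 79.63]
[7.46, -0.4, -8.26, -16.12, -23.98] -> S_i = 7.46 + -7.86*i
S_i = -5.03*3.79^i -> [-5.03, -19.06, -72.25, -273.83, -1037.83]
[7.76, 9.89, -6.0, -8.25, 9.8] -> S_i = Random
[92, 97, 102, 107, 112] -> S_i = 92 + 5*i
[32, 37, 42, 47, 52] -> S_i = 32 + 5*i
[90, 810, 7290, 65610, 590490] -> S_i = 90*9^i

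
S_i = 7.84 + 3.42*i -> [7.84, 11.26, 14.68, 18.1, 21.52]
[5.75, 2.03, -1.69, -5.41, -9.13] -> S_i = 5.75 + -3.72*i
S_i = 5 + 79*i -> [5, 84, 163, 242, 321]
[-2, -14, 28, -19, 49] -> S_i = Random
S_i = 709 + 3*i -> [709, 712, 715, 718, 721]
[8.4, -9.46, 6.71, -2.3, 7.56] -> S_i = Random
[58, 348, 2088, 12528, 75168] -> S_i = 58*6^i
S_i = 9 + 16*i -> [9, 25, 41, 57, 73]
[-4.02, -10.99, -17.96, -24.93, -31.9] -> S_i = -4.02 + -6.97*i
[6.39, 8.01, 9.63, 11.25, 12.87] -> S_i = 6.39 + 1.62*i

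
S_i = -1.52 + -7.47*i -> [-1.52, -8.99, -16.46, -23.93, -31.4]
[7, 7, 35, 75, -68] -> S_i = Random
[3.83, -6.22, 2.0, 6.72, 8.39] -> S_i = Random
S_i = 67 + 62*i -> [67, 129, 191, 253, 315]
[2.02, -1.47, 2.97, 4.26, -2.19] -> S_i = Random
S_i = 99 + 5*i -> [99, 104, 109, 114, 119]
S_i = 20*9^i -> [20, 180, 1620, 14580, 131220]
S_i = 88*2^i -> [88, 176, 352, 704, 1408]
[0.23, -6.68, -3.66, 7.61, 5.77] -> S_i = Random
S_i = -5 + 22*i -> [-5, 17, 39, 61, 83]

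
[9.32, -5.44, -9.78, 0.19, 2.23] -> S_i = Random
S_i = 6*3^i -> [6, 18, 54, 162, 486]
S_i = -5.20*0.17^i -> [-5.2, -0.88, -0.15, -0.03, -0.0]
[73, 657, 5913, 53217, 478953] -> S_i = 73*9^i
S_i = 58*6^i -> [58, 348, 2088, 12528, 75168]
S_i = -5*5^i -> [-5, -25, -125, -625, -3125]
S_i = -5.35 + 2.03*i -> [-5.35, -3.32, -1.29, 0.74, 2.77]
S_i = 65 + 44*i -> [65, 109, 153, 197, 241]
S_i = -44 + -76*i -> [-44, -120, -196, -272, -348]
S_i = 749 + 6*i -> [749, 755, 761, 767, 773]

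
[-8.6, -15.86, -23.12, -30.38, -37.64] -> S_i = -8.60 + -7.26*i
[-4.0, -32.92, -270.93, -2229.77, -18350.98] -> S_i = -4.00*8.23^i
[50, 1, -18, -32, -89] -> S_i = Random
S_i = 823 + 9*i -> [823, 832, 841, 850, 859]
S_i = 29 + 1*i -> [29, 30, 31, 32, 33]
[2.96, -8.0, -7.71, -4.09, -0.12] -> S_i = Random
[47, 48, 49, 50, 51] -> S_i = 47 + 1*i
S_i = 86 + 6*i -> [86, 92, 98, 104, 110]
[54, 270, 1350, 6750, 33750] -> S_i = 54*5^i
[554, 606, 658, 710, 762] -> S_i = 554 + 52*i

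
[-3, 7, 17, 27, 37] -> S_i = -3 + 10*i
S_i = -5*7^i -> [-5, -35, -245, -1715, -12005]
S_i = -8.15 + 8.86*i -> [-8.15, 0.71, 9.57, 18.43, 27.29]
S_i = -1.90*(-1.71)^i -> [-1.9, 3.25, -5.56, 9.5, -16.25]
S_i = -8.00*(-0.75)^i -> [-8.0, 6.0, -4.5, 3.38, -2.53]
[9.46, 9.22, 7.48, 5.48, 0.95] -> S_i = Random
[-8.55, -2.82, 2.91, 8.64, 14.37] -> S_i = -8.55 + 5.73*i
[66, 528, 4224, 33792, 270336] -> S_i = 66*8^i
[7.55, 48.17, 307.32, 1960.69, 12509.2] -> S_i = 7.55*6.38^i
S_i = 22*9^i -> [22, 198, 1782, 16038, 144342]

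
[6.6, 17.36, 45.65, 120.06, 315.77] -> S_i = 6.60*2.63^i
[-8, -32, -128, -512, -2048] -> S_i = -8*4^i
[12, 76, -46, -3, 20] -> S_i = Random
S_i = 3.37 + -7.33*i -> [3.37, -3.96, -11.29, -18.62, -25.95]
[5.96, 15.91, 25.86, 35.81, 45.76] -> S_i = 5.96 + 9.95*i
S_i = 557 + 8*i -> [557, 565, 573, 581, 589]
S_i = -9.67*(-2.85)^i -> [-9.67, 27.56, -78.54, 223.85, -637.98]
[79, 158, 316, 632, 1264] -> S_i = 79*2^i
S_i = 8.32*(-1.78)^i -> [8.32, -14.81, 26.36, -46.92, 83.52]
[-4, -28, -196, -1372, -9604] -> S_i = -4*7^i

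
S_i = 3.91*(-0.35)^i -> [3.91, -1.37, 0.48, -0.17, 0.06]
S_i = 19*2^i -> [19, 38, 76, 152, 304]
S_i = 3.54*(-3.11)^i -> [3.54, -11.01, 34.24, -106.48, 331.17]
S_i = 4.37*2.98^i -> [4.37, 13.02, 38.81, 115.65, 344.62]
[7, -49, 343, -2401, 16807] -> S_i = 7*-7^i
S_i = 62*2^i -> [62, 124, 248, 496, 992]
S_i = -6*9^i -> [-6, -54, -486, -4374, -39366]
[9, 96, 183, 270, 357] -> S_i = 9 + 87*i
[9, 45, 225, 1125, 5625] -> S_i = 9*5^i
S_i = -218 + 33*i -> [-218, -185, -152, -119, -86]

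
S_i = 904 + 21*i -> [904, 925, 946, 967, 988]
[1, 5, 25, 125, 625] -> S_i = 1*5^i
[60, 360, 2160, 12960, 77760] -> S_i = 60*6^i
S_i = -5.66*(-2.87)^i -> [-5.66, 16.24, -46.62, 133.8, -384.01]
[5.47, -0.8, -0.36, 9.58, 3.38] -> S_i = Random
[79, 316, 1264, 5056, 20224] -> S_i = 79*4^i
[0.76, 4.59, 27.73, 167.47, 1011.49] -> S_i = 0.76*6.04^i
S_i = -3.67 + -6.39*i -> [-3.67, -10.06, -16.45, -22.84, -29.23]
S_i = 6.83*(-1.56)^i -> [6.83, -10.65, 16.62, -25.93, 40.45]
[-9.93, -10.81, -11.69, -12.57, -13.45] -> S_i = -9.93 + -0.88*i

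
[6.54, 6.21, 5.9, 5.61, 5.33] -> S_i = 6.54*0.95^i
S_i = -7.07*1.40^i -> [-7.07, -9.9, -13.86, -19.4, -27.16]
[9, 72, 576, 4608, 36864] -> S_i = 9*8^i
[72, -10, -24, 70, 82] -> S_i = Random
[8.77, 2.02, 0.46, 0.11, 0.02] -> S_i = 8.77*0.23^i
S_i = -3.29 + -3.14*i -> [-3.29, -6.43, -9.57, -12.71, -15.85]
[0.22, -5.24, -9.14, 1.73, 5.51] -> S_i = Random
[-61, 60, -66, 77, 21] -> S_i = Random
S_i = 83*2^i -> [83, 166, 332, 664, 1328]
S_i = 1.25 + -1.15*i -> [1.25, 0.1, -1.05, -2.2, -3.35]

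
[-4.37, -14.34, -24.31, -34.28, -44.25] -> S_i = -4.37 + -9.97*i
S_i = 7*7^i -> [7, 49, 343, 2401, 16807]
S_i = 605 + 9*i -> [605, 614, 623, 632, 641]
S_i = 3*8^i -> [3, 24, 192, 1536, 12288]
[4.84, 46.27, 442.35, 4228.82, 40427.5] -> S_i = 4.84*9.56^i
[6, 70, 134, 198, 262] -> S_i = 6 + 64*i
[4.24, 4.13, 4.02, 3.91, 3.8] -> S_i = 4.24 + -0.11*i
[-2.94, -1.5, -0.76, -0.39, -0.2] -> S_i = -2.94*0.51^i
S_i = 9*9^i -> [9, 81, 729, 6561, 59049]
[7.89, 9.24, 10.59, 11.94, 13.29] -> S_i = 7.89 + 1.35*i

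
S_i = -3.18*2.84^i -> [-3.18, -9.03, -25.65, -72.84, -206.87]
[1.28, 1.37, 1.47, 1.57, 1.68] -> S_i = 1.28*1.07^i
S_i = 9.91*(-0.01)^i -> [9.91, -0.1, 0.0, -0.0, 0.0]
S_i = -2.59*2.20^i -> [-2.59, -5.7, -12.54, -27.58, -60.67]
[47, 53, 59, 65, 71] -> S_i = 47 + 6*i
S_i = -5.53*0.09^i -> [-5.53, -0.5, -0.04, -0.0, -0.0]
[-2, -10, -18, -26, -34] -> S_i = -2 + -8*i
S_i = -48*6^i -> [-48, -288, -1728, -10368, -62208]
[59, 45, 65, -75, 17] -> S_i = Random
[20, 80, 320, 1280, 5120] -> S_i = 20*4^i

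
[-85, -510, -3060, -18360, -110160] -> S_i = -85*6^i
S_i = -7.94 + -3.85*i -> [-7.94, -11.79, -15.64, -19.49, -23.34]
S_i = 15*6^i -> [15, 90, 540, 3240, 19440]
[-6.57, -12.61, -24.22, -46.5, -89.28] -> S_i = -6.57*1.92^i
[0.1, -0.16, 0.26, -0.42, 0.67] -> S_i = 0.10*(-1.61)^i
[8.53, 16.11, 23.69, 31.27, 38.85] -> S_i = 8.53 + 7.58*i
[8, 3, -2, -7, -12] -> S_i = 8 + -5*i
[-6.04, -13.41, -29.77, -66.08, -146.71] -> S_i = -6.04*2.22^i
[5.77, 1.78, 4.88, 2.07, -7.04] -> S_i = Random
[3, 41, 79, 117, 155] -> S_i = 3 + 38*i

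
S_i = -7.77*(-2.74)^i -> [-7.77, 21.29, -58.33, 159.84, -437.95]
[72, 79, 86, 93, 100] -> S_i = 72 + 7*i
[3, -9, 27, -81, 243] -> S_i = 3*-3^i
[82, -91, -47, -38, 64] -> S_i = Random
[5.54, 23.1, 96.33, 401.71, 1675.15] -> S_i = 5.54*4.17^i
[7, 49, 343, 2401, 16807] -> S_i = 7*7^i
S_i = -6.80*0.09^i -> [-6.8, -0.61, -0.06, -0.0, -0.0]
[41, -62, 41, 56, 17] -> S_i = Random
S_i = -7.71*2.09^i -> [-7.71, -16.11, -33.68, -70.39, -147.11]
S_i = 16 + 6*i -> [16, 22, 28, 34, 40]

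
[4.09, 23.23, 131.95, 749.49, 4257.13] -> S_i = 4.09*5.68^i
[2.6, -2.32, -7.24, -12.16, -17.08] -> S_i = 2.60 + -4.92*i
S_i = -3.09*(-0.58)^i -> [-3.09, 1.79, -1.04, 0.6, -0.35]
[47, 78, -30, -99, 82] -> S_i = Random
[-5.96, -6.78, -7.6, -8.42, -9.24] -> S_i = -5.96 + -0.82*i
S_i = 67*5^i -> [67, 335, 1675, 8375, 41875]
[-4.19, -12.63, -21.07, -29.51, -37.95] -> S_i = -4.19 + -8.44*i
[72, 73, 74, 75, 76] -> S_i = 72 + 1*i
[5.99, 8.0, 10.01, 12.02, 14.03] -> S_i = 5.99 + 2.01*i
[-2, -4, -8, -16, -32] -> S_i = -2*2^i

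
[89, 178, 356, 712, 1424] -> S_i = 89*2^i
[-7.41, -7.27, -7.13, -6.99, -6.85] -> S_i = -7.41 + 0.14*i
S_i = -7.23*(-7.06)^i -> [-7.23, 51.04, -360.37, 2544.21, -17962.1]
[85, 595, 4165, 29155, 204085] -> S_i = 85*7^i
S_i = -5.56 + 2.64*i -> [-5.56, -2.92, -0.28, 2.36, 5.0]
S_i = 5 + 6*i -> [5, 11, 17, 23, 29]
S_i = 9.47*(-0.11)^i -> [9.47, -1.04, 0.11, -0.01, 0.0]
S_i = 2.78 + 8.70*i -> [2.78, 11.48, 20.18, 28.88, 37.58]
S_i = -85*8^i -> [-85, -680, -5440, -43520, -348160]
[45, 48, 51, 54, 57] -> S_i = 45 + 3*i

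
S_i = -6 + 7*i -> [-6, 1, 8, 15, 22]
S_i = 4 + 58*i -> [4, 62, 120, 178, 236]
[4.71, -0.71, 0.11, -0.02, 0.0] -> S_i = 4.71*(-0.15)^i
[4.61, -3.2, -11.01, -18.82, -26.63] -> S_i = 4.61 + -7.81*i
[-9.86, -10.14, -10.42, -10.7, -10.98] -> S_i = -9.86 + -0.28*i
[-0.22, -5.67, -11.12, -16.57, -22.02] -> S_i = -0.22 + -5.45*i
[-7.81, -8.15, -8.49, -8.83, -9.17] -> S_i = -7.81 + -0.34*i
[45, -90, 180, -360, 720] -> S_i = 45*-2^i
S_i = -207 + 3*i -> [-207, -204, -201, -198, -195]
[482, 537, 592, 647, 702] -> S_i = 482 + 55*i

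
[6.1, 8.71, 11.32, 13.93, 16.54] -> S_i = 6.10 + 2.61*i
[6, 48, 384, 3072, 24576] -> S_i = 6*8^i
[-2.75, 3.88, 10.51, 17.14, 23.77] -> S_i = -2.75 + 6.63*i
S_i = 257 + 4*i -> [257, 261, 265, 269, 273]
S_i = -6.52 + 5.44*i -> [-6.52, -1.08, 4.36, 9.8, 15.24]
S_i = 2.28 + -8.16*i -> [2.28, -5.88, -14.04, -22.2, -30.36]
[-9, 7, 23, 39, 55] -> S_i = -9 + 16*i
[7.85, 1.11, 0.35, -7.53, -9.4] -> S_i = Random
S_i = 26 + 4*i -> [26, 30, 34, 38, 42]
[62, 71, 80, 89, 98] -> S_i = 62 + 9*i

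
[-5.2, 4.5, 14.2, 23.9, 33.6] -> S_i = -5.20 + 9.70*i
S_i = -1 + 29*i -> [-1, 28, 57, 86, 115]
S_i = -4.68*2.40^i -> [-4.68, -11.23, -26.96, -64.7, -155.27]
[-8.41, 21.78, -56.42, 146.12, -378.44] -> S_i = -8.41*(-2.59)^i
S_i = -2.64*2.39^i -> [-2.64, -6.31, -15.08, -36.04, -86.14]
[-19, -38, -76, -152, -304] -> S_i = -19*2^i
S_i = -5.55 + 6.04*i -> [-5.55, 0.49, 6.53, 12.57, 18.61]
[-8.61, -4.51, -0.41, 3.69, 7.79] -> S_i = -8.61 + 4.10*i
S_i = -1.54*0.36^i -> [-1.54, -0.55, -0.2, -0.07, -0.03]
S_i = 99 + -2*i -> [99, 97, 95, 93, 91]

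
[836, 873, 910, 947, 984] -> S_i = 836 + 37*i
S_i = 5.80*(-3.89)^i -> [5.8, -22.56, 87.77, -341.41, 1328.09]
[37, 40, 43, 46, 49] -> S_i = 37 + 3*i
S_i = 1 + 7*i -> [1, 8, 15, 22, 29]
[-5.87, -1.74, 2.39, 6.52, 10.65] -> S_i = -5.87 + 4.13*i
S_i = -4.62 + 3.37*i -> [-4.62, -1.25, 2.12, 5.49, 8.86]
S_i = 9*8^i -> [9, 72, 576, 4608, 36864]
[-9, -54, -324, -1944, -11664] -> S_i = -9*6^i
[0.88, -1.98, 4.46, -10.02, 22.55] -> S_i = 0.88*(-2.25)^i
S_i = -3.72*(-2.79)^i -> [-3.72, 10.38, -28.96, 80.79, -225.4]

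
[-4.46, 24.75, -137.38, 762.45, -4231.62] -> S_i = -4.46*(-5.55)^i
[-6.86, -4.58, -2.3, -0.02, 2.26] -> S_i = -6.86 + 2.28*i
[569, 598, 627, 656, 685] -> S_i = 569 + 29*i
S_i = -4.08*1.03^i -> [-4.08, -4.2, -4.33, -4.46, -4.59]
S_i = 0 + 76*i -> [0, 76, 152, 228, 304]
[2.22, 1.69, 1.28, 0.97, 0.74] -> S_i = 2.22*0.76^i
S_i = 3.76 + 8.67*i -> [3.76, 12.43, 21.1, 29.77, 38.44]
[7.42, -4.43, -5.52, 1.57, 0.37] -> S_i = Random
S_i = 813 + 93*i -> [813, 906, 999, 1092, 1185]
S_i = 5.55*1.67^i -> [5.55, 9.27, 15.48, 25.85, 43.17]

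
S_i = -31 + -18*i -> [-31, -49, -67, -85, -103]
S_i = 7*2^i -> [7, 14, 28, 56, 112]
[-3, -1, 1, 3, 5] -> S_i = -3 + 2*i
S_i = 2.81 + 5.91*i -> [2.81, 8.72, 14.63, 20.54, 26.45]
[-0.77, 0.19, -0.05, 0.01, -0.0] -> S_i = -0.77*(-0.25)^i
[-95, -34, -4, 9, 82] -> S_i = Random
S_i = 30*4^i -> [30, 120, 480, 1920, 7680]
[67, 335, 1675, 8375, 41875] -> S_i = 67*5^i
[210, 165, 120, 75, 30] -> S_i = 210 + -45*i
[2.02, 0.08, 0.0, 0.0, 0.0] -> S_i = 2.02*0.04^i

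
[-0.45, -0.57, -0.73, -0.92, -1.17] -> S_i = -0.45*1.27^i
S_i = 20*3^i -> [20, 60, 180, 540, 1620]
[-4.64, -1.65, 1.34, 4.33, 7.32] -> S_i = -4.64 + 2.99*i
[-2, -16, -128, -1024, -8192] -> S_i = -2*8^i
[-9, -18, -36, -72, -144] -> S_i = -9*2^i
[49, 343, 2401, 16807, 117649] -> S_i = 49*7^i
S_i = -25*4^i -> [-25, -100, -400, -1600, -6400]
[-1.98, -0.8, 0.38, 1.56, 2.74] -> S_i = -1.98 + 1.18*i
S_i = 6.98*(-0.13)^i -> [6.98, -0.91, 0.12, -0.02, 0.0]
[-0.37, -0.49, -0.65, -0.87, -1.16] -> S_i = -0.37*1.33^i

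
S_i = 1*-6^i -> [1, -6, 36, -216, 1296]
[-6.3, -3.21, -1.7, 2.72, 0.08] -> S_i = Random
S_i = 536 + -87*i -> [536, 449, 362, 275, 188]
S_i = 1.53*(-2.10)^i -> [1.53, -3.21, 6.75, -14.17, 29.76]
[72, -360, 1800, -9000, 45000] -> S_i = 72*-5^i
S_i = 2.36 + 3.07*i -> [2.36, 5.43, 8.5, 11.57, 14.64]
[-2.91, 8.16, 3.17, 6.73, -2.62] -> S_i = Random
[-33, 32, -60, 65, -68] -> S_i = Random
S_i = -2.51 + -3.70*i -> [-2.51, -6.21, -9.91, -13.61, -17.31]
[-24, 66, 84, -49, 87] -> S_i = Random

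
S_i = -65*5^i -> [-65, -325, -1625, -8125, -40625]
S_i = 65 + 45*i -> [65, 110, 155, 200, 245]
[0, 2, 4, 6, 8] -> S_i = 0 + 2*i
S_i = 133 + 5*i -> [133, 138, 143, 148, 153]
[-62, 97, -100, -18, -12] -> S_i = Random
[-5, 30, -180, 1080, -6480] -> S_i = -5*-6^i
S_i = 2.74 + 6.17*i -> [2.74, 8.91, 15.08, 21.25, 27.42]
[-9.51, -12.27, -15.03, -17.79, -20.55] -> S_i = -9.51 + -2.76*i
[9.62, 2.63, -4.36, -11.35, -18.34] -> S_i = 9.62 + -6.99*i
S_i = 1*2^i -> [1, 2, 4, 8, 16]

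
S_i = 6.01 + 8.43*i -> [6.01, 14.44, 22.87, 31.3, 39.73]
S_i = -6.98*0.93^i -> [-6.98, -6.49, -6.04, -5.61, -5.22]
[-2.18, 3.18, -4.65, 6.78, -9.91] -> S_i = -2.18*(-1.46)^i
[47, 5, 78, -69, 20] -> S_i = Random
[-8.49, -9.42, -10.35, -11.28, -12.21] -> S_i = -8.49 + -0.93*i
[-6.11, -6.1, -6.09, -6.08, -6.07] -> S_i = -6.11 + 0.01*i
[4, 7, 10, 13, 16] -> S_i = 4 + 3*i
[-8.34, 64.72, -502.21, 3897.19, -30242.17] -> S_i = -8.34*(-7.76)^i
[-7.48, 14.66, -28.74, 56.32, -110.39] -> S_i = -7.48*(-1.96)^i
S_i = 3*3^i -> [3, 9, 27, 81, 243]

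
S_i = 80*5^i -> [80, 400, 2000, 10000, 50000]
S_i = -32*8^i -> [-32, -256, -2048, -16384, -131072]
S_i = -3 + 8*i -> [-3, 5, 13, 21, 29]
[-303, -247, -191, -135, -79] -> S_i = -303 + 56*i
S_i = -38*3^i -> [-38, -114, -342, -1026, -3078]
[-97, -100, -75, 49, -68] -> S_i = Random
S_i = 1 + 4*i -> [1, 5, 9, 13, 17]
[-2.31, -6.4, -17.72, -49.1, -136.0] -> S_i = -2.31*2.77^i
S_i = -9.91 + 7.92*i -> [-9.91, -1.99, 5.93, 13.85, 21.77]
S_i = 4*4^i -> [4, 16, 64, 256, 1024]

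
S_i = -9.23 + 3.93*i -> [-9.23, -5.3, -1.37, 2.56, 6.49]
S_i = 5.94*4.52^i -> [5.94, 26.85, 121.36, 548.53, 2479.36]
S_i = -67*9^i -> [-67, -603, -5427, -48843, -439587]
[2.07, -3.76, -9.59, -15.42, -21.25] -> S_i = 2.07 + -5.83*i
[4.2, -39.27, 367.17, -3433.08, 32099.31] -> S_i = 4.20*(-9.35)^i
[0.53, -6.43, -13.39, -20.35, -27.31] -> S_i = 0.53 + -6.96*i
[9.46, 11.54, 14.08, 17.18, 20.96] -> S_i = 9.46*1.22^i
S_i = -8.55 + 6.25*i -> [-8.55, -2.3, 3.95, 10.2, 16.45]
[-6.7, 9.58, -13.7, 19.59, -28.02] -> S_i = -6.70*(-1.43)^i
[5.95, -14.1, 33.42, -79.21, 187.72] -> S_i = 5.95*(-2.37)^i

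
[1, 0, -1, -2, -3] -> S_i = 1 + -1*i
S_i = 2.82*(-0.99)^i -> [2.82, -2.79, 2.76, -2.74, 2.71]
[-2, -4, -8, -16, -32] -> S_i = -2*2^i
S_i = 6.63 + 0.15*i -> [6.63, 6.78, 6.93, 7.08, 7.23]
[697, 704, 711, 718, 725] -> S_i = 697 + 7*i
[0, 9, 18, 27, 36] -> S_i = 0 + 9*i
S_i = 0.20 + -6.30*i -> [0.2, -6.1, -12.4, -18.7, -25.0]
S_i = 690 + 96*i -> [690, 786, 882, 978, 1074]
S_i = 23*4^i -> [23, 92, 368, 1472, 5888]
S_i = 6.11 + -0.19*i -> [6.11, 5.92, 5.73, 5.54, 5.35]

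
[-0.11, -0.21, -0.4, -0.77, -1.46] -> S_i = -0.11*1.91^i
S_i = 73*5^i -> [73, 365, 1825, 9125, 45625]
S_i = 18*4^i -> [18, 72, 288, 1152, 4608]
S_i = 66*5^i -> [66, 330, 1650, 8250, 41250]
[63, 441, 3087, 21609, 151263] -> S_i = 63*7^i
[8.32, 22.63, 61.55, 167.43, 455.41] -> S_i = 8.32*2.72^i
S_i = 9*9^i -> [9, 81, 729, 6561, 59049]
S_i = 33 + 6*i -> [33, 39, 45, 51, 57]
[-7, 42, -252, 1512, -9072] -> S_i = -7*-6^i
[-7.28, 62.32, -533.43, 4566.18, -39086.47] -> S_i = -7.28*(-8.56)^i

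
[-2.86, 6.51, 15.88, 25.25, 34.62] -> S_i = -2.86 + 9.37*i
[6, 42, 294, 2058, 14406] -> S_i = 6*7^i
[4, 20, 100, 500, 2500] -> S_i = 4*5^i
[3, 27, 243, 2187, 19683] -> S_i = 3*9^i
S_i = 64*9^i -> [64, 576, 5184, 46656, 419904]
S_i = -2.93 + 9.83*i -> [-2.93, 6.9, 16.73, 26.56, 36.39]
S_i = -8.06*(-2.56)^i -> [-8.06, 20.63, -52.82, 135.22, -346.17]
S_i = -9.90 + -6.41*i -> [-9.9, -16.31, -22.72, -29.13, -35.54]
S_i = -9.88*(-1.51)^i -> [-9.88, 14.92, -22.53, 34.02, -51.36]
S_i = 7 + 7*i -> [7, 14, 21, 28, 35]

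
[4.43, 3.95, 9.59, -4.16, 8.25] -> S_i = Random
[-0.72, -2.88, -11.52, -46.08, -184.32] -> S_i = -0.72*4.00^i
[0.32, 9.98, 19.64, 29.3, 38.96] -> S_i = 0.32 + 9.66*i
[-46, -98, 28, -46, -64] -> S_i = Random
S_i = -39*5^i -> [-39, -195, -975, -4875, -24375]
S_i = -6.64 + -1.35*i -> [-6.64, -7.99, -9.34, -10.69, -12.04]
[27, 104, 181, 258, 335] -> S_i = 27 + 77*i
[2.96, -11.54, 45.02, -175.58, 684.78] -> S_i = 2.96*(-3.90)^i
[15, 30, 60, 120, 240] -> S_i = 15*2^i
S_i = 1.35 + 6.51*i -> [1.35, 7.86, 14.37, 20.88, 27.39]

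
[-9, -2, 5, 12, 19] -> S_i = -9 + 7*i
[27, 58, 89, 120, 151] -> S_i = 27 + 31*i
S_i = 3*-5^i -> [3, -15, 75, -375, 1875]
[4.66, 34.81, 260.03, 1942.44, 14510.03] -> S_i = 4.66*7.47^i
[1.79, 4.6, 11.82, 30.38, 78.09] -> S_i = 1.79*2.57^i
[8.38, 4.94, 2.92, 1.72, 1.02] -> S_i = 8.38*0.59^i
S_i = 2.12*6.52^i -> [2.12, 13.82, 90.12, 587.6, 3831.12]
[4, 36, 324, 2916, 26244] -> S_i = 4*9^i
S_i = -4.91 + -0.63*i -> [-4.91, -5.54, -6.17, -6.8, -7.43]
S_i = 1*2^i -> [1, 2, 4, 8, 16]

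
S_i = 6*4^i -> [6, 24, 96, 384, 1536]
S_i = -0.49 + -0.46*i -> [-0.49, -0.95, -1.41, -1.87, -2.33]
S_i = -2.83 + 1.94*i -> [-2.83, -0.89, 1.05, 2.99, 4.93]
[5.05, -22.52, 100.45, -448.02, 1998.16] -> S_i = 5.05*(-4.46)^i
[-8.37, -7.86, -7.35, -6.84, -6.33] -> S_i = -8.37 + 0.51*i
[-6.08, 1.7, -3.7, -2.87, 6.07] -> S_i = Random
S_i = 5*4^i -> [5, 20, 80, 320, 1280]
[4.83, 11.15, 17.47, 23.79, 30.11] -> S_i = 4.83 + 6.32*i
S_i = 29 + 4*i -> [29, 33, 37, 41, 45]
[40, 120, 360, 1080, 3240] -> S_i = 40*3^i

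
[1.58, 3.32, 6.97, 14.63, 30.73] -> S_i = 1.58*2.10^i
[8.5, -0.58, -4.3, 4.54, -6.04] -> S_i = Random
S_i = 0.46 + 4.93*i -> [0.46, 5.39, 10.32, 15.25, 20.18]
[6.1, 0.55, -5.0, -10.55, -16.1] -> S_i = 6.10 + -5.55*i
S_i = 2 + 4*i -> [2, 6, 10, 14, 18]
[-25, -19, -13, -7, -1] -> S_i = -25 + 6*i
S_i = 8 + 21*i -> [8, 29, 50, 71, 92]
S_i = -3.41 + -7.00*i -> [-3.41, -10.41, -17.41, -24.41, -31.41]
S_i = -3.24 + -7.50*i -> [-3.24, -10.74, -18.24, -25.74, -33.24]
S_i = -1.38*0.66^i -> [-1.38, -0.91, -0.6, -0.4, -0.26]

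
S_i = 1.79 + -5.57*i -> [1.79, -3.78, -9.35, -14.92, -20.49]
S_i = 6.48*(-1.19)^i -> [6.48, -7.71, 9.18, -10.92, 12.99]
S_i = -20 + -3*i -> [-20, -23, -26, -29, -32]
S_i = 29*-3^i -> [29, -87, 261, -783, 2349]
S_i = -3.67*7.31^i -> [-3.67, -26.83, -196.11, -1433.57, -10479.38]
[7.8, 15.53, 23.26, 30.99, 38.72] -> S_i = 7.80 + 7.73*i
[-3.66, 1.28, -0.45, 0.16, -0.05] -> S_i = -3.66*(-0.35)^i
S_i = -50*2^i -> [-50, -100, -200, -400, -800]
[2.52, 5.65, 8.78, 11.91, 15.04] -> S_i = 2.52 + 3.13*i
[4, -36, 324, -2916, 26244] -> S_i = 4*-9^i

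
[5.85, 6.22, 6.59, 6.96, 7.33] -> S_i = 5.85 + 0.37*i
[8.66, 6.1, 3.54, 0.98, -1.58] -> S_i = 8.66 + -2.56*i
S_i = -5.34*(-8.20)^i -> [-5.34, 43.79, -359.06, 2944.31, -24143.3]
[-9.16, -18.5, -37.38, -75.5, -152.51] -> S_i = -9.16*2.02^i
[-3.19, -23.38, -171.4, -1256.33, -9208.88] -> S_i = -3.19*7.33^i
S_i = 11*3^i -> [11, 33, 99, 297, 891]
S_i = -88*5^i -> [-88, -440, -2200, -11000, -55000]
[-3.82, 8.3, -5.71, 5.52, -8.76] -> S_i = Random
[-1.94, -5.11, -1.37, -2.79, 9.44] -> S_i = Random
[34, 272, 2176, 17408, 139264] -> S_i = 34*8^i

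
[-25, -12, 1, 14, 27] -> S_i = -25 + 13*i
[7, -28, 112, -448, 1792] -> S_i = 7*-4^i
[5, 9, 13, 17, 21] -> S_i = 5 + 4*i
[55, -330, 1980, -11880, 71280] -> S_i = 55*-6^i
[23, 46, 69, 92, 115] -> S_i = 23 + 23*i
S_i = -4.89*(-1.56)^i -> [-4.89, 7.63, -11.9, 18.56, -28.96]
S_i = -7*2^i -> [-7, -14, -28, -56, -112]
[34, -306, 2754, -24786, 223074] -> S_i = 34*-9^i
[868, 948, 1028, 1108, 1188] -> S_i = 868 + 80*i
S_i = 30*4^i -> [30, 120, 480, 1920, 7680]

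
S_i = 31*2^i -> [31, 62, 124, 248, 496]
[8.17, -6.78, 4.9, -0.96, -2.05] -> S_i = Random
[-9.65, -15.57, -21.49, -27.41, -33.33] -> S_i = -9.65 + -5.92*i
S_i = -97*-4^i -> [-97, 388, -1552, 6208, -24832]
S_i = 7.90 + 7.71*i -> [7.9, 15.61, 23.32, 31.03, 38.74]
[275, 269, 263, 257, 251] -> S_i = 275 + -6*i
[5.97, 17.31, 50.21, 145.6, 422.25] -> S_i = 5.97*2.90^i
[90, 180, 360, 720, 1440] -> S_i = 90*2^i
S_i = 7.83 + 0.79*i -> [7.83, 8.62, 9.41, 10.2, 10.99]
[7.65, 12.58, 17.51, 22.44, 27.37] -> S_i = 7.65 + 4.93*i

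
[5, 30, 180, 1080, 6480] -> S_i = 5*6^i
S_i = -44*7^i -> [-44, -308, -2156, -15092, -105644]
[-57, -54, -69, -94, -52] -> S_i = Random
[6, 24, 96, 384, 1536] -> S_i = 6*4^i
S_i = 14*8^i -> [14, 112, 896, 7168, 57344]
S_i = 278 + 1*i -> [278, 279, 280, 281, 282]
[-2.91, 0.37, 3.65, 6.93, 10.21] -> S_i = -2.91 + 3.28*i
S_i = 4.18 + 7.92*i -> [4.18, 12.1, 20.02, 27.94, 35.86]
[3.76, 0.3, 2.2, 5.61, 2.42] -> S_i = Random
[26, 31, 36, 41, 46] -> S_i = 26 + 5*i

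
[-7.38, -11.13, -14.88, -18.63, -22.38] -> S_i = -7.38 + -3.75*i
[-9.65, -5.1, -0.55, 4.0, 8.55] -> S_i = -9.65 + 4.55*i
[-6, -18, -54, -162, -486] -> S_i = -6*3^i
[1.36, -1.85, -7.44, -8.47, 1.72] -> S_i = Random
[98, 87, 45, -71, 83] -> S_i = Random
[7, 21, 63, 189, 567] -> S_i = 7*3^i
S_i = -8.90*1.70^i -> [-8.9, -15.13, -25.72, -43.73, -74.33]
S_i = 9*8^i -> [9, 72, 576, 4608, 36864]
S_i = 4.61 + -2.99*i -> [4.61, 1.62, -1.37, -4.36, -7.35]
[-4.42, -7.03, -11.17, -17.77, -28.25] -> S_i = -4.42*1.59^i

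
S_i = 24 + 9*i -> [24, 33, 42, 51, 60]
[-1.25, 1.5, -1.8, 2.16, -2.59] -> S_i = -1.25*(-1.20)^i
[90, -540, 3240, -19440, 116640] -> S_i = 90*-6^i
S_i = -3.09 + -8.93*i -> [-3.09, -12.02, -20.95, -29.88, -38.81]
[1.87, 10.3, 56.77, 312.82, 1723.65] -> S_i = 1.87*5.51^i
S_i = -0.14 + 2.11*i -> [-0.14, 1.97, 4.08, 6.19, 8.3]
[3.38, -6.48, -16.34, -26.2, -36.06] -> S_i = 3.38 + -9.86*i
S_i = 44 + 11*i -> [44, 55, 66, 77, 88]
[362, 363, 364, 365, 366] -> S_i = 362 + 1*i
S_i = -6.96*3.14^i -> [-6.96, -21.85, -68.62, -215.48, -676.59]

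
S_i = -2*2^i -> [-2, -4, -8, -16, -32]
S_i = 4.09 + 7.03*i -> [4.09, 11.12, 18.15, 25.18, 32.21]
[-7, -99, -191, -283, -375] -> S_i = -7 + -92*i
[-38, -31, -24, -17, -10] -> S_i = -38 + 7*i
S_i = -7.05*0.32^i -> [-7.05, -2.26, -0.72, -0.23, -0.07]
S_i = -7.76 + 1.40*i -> [-7.76, -6.36, -4.96, -3.56, -2.16]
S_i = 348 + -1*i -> [348, 347, 346, 345, 344]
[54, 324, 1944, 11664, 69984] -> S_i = 54*6^i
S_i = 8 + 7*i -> [8, 15, 22, 29, 36]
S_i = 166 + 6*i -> [166, 172, 178, 184, 190]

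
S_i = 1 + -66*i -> [1, -65, -131, -197, -263]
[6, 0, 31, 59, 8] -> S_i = Random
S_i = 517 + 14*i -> [517, 531, 545, 559, 573]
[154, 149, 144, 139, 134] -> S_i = 154 + -5*i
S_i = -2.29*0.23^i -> [-2.29, -0.53, -0.12, -0.03, -0.01]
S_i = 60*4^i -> [60, 240, 960, 3840, 15360]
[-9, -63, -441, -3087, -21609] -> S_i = -9*7^i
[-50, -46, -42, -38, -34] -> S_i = -50 + 4*i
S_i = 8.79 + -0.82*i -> [8.79, 7.97, 7.15, 6.33, 5.51]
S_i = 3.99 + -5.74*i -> [3.99, -1.75, -7.49, -13.23, -18.97]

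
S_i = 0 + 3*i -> [0, 3, 6, 9, 12]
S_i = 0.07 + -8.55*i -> [0.07, -8.48, -17.03, -25.58, -34.13]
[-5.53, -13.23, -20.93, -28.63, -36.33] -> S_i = -5.53 + -7.70*i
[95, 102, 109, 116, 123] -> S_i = 95 + 7*i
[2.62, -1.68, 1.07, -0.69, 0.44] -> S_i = 2.62*(-0.64)^i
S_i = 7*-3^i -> [7, -21, 63, -189, 567]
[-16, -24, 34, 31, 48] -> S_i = Random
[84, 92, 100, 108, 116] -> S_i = 84 + 8*i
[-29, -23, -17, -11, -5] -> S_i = -29 + 6*i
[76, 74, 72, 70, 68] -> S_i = 76 + -2*i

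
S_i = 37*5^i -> [37, 185, 925, 4625, 23125]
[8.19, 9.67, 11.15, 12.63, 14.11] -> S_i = 8.19 + 1.48*i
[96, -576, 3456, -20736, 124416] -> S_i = 96*-6^i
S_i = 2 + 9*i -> [2, 11, 20, 29, 38]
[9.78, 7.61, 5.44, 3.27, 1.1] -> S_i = 9.78 + -2.17*i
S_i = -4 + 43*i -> [-4, 39, 82, 125, 168]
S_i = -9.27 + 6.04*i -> [-9.27, -3.23, 2.81, 8.85, 14.89]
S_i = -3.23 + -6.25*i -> [-3.23, -9.48, -15.73, -21.98, -28.23]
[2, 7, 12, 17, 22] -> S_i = 2 + 5*i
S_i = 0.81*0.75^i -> [0.81, 0.61, 0.46, 0.34, 0.26]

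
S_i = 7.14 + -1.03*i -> [7.14, 6.11, 5.08, 4.05, 3.02]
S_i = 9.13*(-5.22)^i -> [9.13, -47.66, 248.78, -1298.62, 6778.8]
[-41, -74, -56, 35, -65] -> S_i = Random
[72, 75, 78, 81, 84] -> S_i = 72 + 3*i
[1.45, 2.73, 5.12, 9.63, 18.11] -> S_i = 1.45*1.88^i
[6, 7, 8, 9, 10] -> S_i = 6 + 1*i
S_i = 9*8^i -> [9, 72, 576, 4608, 36864]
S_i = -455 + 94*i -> [-455, -361, -267, -173, -79]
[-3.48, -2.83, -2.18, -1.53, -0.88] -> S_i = -3.48 + 0.65*i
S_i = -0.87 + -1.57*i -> [-0.87, -2.44, -4.01, -5.58, -7.15]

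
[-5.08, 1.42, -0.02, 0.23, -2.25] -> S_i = Random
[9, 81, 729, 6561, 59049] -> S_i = 9*9^i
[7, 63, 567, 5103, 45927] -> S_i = 7*9^i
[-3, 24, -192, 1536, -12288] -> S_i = -3*-8^i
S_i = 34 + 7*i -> [34, 41, 48, 55, 62]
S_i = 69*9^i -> [69, 621, 5589, 50301, 452709]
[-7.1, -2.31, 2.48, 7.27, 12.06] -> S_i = -7.10 + 4.79*i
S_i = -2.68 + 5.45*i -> [-2.68, 2.77, 8.22, 13.67, 19.12]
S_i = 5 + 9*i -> [5, 14, 23, 32, 41]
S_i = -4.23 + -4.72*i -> [-4.23, -8.95, -13.67, -18.39, -23.11]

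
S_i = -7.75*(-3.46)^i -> [-7.75, 26.82, -92.78, 321.02, -1110.72]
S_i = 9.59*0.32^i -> [9.59, 3.07, 0.98, 0.31, 0.1]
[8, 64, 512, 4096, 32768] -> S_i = 8*8^i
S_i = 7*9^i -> [7, 63, 567, 5103, 45927]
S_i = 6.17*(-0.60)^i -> [6.17, -3.7, 2.22, -1.33, 0.8]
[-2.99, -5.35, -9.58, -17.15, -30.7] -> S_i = -2.99*1.79^i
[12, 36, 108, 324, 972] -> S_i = 12*3^i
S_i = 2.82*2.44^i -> [2.82, 6.88, 16.79, 40.97, 99.96]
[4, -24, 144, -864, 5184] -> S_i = 4*-6^i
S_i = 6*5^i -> [6, 30, 150, 750, 3750]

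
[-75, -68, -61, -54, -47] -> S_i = -75 + 7*i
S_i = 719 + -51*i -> [719, 668, 617, 566, 515]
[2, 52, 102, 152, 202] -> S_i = 2 + 50*i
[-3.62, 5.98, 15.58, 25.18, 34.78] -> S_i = -3.62 + 9.60*i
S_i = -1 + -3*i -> [-1, -4, -7, -10, -13]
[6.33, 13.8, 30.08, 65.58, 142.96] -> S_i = 6.33*2.18^i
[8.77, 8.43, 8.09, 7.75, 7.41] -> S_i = 8.77 + -0.34*i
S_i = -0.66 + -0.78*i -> [-0.66, -1.44, -2.22, -3.0, -3.78]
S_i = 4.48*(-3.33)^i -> [4.48, -14.92, 49.68, -165.43, 550.88]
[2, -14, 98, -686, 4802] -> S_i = 2*-7^i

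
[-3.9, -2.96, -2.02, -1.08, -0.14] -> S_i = -3.90 + 0.94*i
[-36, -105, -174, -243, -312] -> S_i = -36 + -69*i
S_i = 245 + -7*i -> [245, 238, 231, 224, 217]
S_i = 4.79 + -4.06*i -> [4.79, 0.73, -3.33, -7.39, -11.45]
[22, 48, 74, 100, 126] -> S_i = 22 + 26*i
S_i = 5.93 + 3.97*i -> [5.93, 9.9, 13.87, 17.84, 21.81]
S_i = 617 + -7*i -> [617, 610, 603, 596, 589]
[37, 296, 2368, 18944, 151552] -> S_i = 37*8^i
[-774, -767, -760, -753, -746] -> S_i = -774 + 7*i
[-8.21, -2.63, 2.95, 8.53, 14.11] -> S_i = -8.21 + 5.58*i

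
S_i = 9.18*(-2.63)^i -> [9.18, -24.14, 63.5, -167.0, 439.2]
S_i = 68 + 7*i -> [68, 75, 82, 89, 96]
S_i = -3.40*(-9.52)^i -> [-3.4, 32.37, -308.14, 2933.52, -27927.16]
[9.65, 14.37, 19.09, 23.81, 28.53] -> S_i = 9.65 + 4.72*i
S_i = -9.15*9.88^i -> [-9.15, -90.4, -893.17, -8824.54, -87186.43]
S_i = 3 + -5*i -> [3, -2, -7, -12, -17]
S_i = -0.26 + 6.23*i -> [-0.26, 5.97, 12.2, 18.43, 24.66]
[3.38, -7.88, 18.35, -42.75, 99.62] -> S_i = 3.38*(-2.33)^i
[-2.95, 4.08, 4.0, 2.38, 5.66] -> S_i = Random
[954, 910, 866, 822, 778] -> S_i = 954 + -44*i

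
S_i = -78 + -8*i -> [-78, -86, -94, -102, -110]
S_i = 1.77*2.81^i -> [1.77, 4.97, 13.98, 39.27, 110.36]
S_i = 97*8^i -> [97, 776, 6208, 49664, 397312]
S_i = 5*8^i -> [5, 40, 320, 2560, 20480]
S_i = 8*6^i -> [8, 48, 288, 1728, 10368]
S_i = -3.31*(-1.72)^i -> [-3.31, 5.69, -9.79, 16.84, -28.97]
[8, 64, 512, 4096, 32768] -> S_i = 8*8^i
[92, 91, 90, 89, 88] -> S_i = 92 + -1*i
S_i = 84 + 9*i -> [84, 93, 102, 111, 120]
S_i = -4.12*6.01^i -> [-4.12, -24.76, -148.81, -894.38, -5375.21]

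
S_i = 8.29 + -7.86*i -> [8.29, 0.43, -7.43, -15.29, -23.15]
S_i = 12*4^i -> [12, 48, 192, 768, 3072]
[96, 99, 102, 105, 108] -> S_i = 96 + 3*i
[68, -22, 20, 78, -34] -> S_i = Random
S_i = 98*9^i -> [98, 882, 7938, 71442, 642978]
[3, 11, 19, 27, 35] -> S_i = 3 + 8*i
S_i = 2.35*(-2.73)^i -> [2.35, -6.42, 17.51, -47.81, 130.53]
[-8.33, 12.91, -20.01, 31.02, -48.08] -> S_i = -8.33*(-1.55)^i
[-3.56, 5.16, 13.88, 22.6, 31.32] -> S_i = -3.56 + 8.72*i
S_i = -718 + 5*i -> [-718, -713, -708, -703, -698]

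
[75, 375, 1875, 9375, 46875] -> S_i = 75*5^i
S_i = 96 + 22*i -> [96, 118, 140, 162, 184]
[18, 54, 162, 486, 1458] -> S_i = 18*3^i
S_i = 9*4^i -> [9, 36, 144, 576, 2304]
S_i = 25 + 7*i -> [25, 32, 39, 46, 53]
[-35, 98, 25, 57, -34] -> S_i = Random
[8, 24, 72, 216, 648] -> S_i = 8*3^i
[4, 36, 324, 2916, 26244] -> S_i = 4*9^i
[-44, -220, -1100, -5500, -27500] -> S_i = -44*5^i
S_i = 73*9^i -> [73, 657, 5913, 53217, 478953]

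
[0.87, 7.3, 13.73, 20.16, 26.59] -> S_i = 0.87 + 6.43*i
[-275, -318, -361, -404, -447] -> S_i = -275 + -43*i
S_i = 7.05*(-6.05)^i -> [7.05, -42.65, 258.05, -1561.19, 9445.19]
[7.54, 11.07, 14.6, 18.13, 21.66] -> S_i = 7.54 + 3.53*i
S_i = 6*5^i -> [6, 30, 150, 750, 3750]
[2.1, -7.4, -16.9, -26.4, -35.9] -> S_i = 2.10 + -9.50*i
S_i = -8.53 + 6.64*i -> [-8.53, -1.89, 4.75, 11.39, 18.03]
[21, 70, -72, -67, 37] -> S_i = Random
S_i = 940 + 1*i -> [940, 941, 942, 943, 944]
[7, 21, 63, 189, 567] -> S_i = 7*3^i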